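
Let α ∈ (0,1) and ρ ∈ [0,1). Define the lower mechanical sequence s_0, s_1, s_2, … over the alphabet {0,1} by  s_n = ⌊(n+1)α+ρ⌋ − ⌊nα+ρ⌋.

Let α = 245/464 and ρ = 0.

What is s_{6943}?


(n+1)α + ρ = (6944·245) / 464 = 1701280/464
nα + ρ     = (6943·245) / 464 = 1701035/464
⌊1701280/464⌋ = 3666,  ⌊1701035/464⌋ = 3666
s_{6943} = 3666 − 3666 = 0

0


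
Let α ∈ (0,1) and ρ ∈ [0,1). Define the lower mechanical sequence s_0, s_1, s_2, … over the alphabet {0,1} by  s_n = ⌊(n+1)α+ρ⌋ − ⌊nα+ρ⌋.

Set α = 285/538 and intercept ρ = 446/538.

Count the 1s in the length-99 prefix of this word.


#1s = Σ_{n=0}^{98} s_n = Σ_{n=0}^{98} (⌊(n+1)α+ρ⌋ − ⌊nα+ρ⌋)
the sum telescopes: every ⌊nα+ρ⌋ with 0 < n < 99 appears once with + and once with −, leaving ⌊99α+ρ⌋ − ⌊0·α+ρ⌋
99α + ρ = (99·285 + 446) / 538 = 28661/538
ρ = 446/538
⌊28661/538⌋ = 53,  ⌊446/538⌋ = 0
#1s = 53 − 0 = 53

53


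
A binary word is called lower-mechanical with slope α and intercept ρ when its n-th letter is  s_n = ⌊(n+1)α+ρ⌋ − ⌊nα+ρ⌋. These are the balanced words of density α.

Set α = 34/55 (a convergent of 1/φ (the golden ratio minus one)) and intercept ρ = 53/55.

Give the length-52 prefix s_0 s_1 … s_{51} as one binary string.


n=0: ⌊(1·34+53)/55⌋ − ⌊(0·34+53)/55⌋ = ⌊87/55⌋ − ⌊53/55⌋ = 1 − 0 = 1
n=1: ⌊(2·34+53)/55⌋ − ⌊(1·34+53)/55⌋ = ⌊121/55⌋ − ⌊87/55⌋ = 2 − 1 = 1
n=2: ⌊(3·34+53)/55⌋ − ⌊(2·34+53)/55⌋ = ⌊155/55⌋ − ⌊121/55⌋ = 2 − 2 = 0
n=3: ⌊(4·34+53)/55⌋ − ⌊(3·34+53)/55⌋ = ⌊189/55⌋ − ⌊155/55⌋ = 3 − 2 = 1
n=4: ⌊(5·34+53)/55⌋ − ⌊(4·34+53)/55⌋ = ⌊223/55⌋ − ⌊189/55⌋ = 4 − 3 = 1
n=5: ⌊(6·34+53)/55⌋ − ⌊(5·34+53)/55⌋ = ⌊257/55⌋ − ⌊223/55⌋ = 4 − 4 = 0
n=6: ⌊(7·34+53)/55⌋ − ⌊(6·34+53)/55⌋ = ⌊291/55⌋ − ⌊257/55⌋ = 5 − 4 = 1
n=7: ⌊(8·34+53)/55⌋ − ⌊(7·34+53)/55⌋ = ⌊325/55⌋ − ⌊291/55⌋ = 5 − 5 = 0
n=8: ⌊(9·34+53)/55⌋ − ⌊(8·34+53)/55⌋ = ⌊359/55⌋ − ⌊325/55⌋ = 6 − 5 = 1
n=9: ⌊(10·34+53)/55⌋ − ⌊(9·34+53)/55⌋ = ⌊393/55⌋ − ⌊359/55⌋ = 7 − 6 = 1
n=10: ⌊(11·34+53)/55⌋ − ⌊(10·34+53)/55⌋ = ⌊427/55⌋ − ⌊393/55⌋ = 7 − 7 = 0
n=11: ⌊(12·34+53)/55⌋ − ⌊(11·34+53)/55⌋ = ⌊461/55⌋ − ⌊427/55⌋ = 8 − 7 = 1
n=12: ⌊(13·34+53)/55⌋ − ⌊(12·34+53)/55⌋ = ⌊495/55⌋ − ⌊461/55⌋ = 9 − 8 = 1
n=13: ⌊(14·34+53)/55⌋ − ⌊(13·34+53)/55⌋ = ⌊529/55⌋ − ⌊495/55⌋ = 9 − 9 = 0
n=14: ⌊(15·34+53)/55⌋ − ⌊(14·34+53)/55⌋ = ⌊563/55⌋ − ⌊529/55⌋ = 10 − 9 = 1
n=15: ⌊(16·34+53)/55⌋ − ⌊(15·34+53)/55⌋ = ⌊597/55⌋ − ⌊563/55⌋ = 10 − 10 = 0
n=16: ⌊(17·34+53)/55⌋ − ⌊(16·34+53)/55⌋ = ⌊631/55⌋ − ⌊597/55⌋ = 11 − 10 = 1
n=17: ⌊(18·34+53)/55⌋ − ⌊(17·34+53)/55⌋ = ⌊665/55⌋ − ⌊631/55⌋ = 12 − 11 = 1
n=18: ⌊(19·34+53)/55⌋ − ⌊(18·34+53)/55⌋ = ⌊699/55⌋ − ⌊665/55⌋ = 12 − 12 = 0
n=19: ⌊(20·34+53)/55⌋ − ⌊(19·34+53)/55⌋ = ⌊733/55⌋ − ⌊699/55⌋ = 13 − 12 = 1
n=20: ⌊(21·34+53)/55⌋ − ⌊(20·34+53)/55⌋ = ⌊767/55⌋ − ⌊733/55⌋ = 13 − 13 = 0
n=21: ⌊(22·34+53)/55⌋ − ⌊(21·34+53)/55⌋ = ⌊801/55⌋ − ⌊767/55⌋ = 14 − 13 = 1
n=22: ⌊(23·34+53)/55⌋ − ⌊(22·34+53)/55⌋ = ⌊835/55⌋ − ⌊801/55⌋ = 15 − 14 = 1
n=23: ⌊(24·34+53)/55⌋ − ⌊(23·34+53)/55⌋ = ⌊869/55⌋ − ⌊835/55⌋ = 15 − 15 = 0
n=24: ⌊(25·34+53)/55⌋ − ⌊(24·34+53)/55⌋ = ⌊903/55⌋ − ⌊869/55⌋ = 16 − 15 = 1
n=25: ⌊(26·34+53)/55⌋ − ⌊(25·34+53)/55⌋ = ⌊937/55⌋ − ⌊903/55⌋ = 17 − 16 = 1
n=26: ⌊(27·34+53)/55⌋ − ⌊(26·34+53)/55⌋ = ⌊971/55⌋ − ⌊937/55⌋ = 17 − 17 = 0
n=27: ⌊(28·34+53)/55⌋ − ⌊(27·34+53)/55⌋ = ⌊1005/55⌋ − ⌊971/55⌋ = 18 − 17 = 1
n=28: ⌊(29·34+53)/55⌋ − ⌊(28·34+53)/55⌋ = ⌊1039/55⌋ − ⌊1005/55⌋ = 18 − 18 = 0
n=29: ⌊(30·34+53)/55⌋ − ⌊(29·34+53)/55⌋ = ⌊1073/55⌋ − ⌊1039/55⌋ = 19 − 18 = 1
n=30: ⌊(31·34+53)/55⌋ − ⌊(30·34+53)/55⌋ = ⌊1107/55⌋ − ⌊1073/55⌋ = 20 − 19 = 1
n=31: ⌊(32·34+53)/55⌋ − ⌊(31·34+53)/55⌋ = ⌊1141/55⌋ − ⌊1107/55⌋ = 20 − 20 = 0
n=32: ⌊(33·34+53)/55⌋ − ⌊(32·34+53)/55⌋ = ⌊1175/55⌋ − ⌊1141/55⌋ = 21 − 20 = 1
n=33: ⌊(34·34+53)/55⌋ − ⌊(33·34+53)/55⌋ = ⌊1209/55⌋ − ⌊1175/55⌋ = 21 − 21 = 0
n=34: ⌊(35·34+53)/55⌋ − ⌊(34·34+53)/55⌋ = ⌊1243/55⌋ − ⌊1209/55⌋ = 22 − 21 = 1
n=35: ⌊(36·34+53)/55⌋ − ⌊(35·34+53)/55⌋ = ⌊1277/55⌋ − ⌊1243/55⌋ = 23 − 22 = 1
n=36: ⌊(37·34+53)/55⌋ − ⌊(36·34+53)/55⌋ = ⌊1311/55⌋ − ⌊1277/55⌋ = 23 − 23 = 0
n=37: ⌊(38·34+53)/55⌋ − ⌊(37·34+53)/55⌋ = ⌊1345/55⌋ − ⌊1311/55⌋ = 24 − 23 = 1
n=38: ⌊(39·34+53)/55⌋ − ⌊(38·34+53)/55⌋ = ⌊1379/55⌋ − ⌊1345/55⌋ = 25 − 24 = 1
n=39: ⌊(40·34+53)/55⌋ − ⌊(39·34+53)/55⌋ = ⌊1413/55⌋ − ⌊1379/55⌋ = 25 − 25 = 0
n=40: ⌊(41·34+53)/55⌋ − ⌊(40·34+53)/55⌋ = ⌊1447/55⌋ − ⌊1413/55⌋ = 26 − 25 = 1
n=41: ⌊(42·34+53)/55⌋ − ⌊(41·34+53)/55⌋ = ⌊1481/55⌋ − ⌊1447/55⌋ = 26 − 26 = 0
n=42: ⌊(43·34+53)/55⌋ − ⌊(42·34+53)/55⌋ = ⌊1515/55⌋ − ⌊1481/55⌋ = 27 − 26 = 1
n=43: ⌊(44·34+53)/55⌋ − ⌊(43·34+53)/55⌋ = ⌊1549/55⌋ − ⌊1515/55⌋ = 28 − 27 = 1
n=44: ⌊(45·34+53)/55⌋ − ⌊(44·34+53)/55⌋ = ⌊1583/55⌋ − ⌊1549/55⌋ = 28 − 28 = 0
n=45: ⌊(46·34+53)/55⌋ − ⌊(45·34+53)/55⌋ = ⌊1617/55⌋ − ⌊1583/55⌋ = 29 − 28 = 1
n=46: ⌊(47·34+53)/55⌋ − ⌊(46·34+53)/55⌋ = ⌊1651/55⌋ − ⌊1617/55⌋ = 30 − 29 = 1
n=47: ⌊(48·34+53)/55⌋ − ⌊(47·34+53)/55⌋ = ⌊1685/55⌋ − ⌊1651/55⌋ = 30 − 30 = 0
n=48: ⌊(49·34+53)/55⌋ − ⌊(48·34+53)/55⌋ = ⌊1719/55⌋ − ⌊1685/55⌋ = 31 − 30 = 1
n=49: ⌊(50·34+53)/55⌋ − ⌊(49·34+53)/55⌋ = ⌊1753/55⌋ − ⌊1719/55⌋ = 31 − 31 = 0
n=50: ⌊(51·34+53)/55⌋ − ⌊(50·34+53)/55⌋ = ⌊1787/55⌋ − ⌊1753/55⌋ = 32 − 31 = 1
n=51: ⌊(52·34+53)/55⌋ − ⌊(51·34+53)/55⌋ = ⌊1821/55⌋ − ⌊1787/55⌋ = 33 − 32 = 1

1101101011011010110101101101011010110110101101101011


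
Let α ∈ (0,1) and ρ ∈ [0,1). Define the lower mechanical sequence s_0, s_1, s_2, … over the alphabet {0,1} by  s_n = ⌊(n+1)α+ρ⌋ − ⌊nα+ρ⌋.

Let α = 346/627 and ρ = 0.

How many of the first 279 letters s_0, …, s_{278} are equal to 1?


153

#1s = Σ_{n=0}^{278} s_n = Σ_{n=0}^{278} (⌊(n+1)α+ρ⌋ − ⌊nα+ρ⌋)
the sum telescopes: every ⌊nα+ρ⌋ with 0 < n < 279 appears once with + and once with −, leaving ⌊279α+ρ⌋ − ⌊0·α+ρ⌋
279α + ρ = (279·346) / 627 = 96534/627
ρ = 0/627
⌊96534/627⌋ = 153,  ⌊0/627⌋ = 0
#1s = 153 − 0 = 153


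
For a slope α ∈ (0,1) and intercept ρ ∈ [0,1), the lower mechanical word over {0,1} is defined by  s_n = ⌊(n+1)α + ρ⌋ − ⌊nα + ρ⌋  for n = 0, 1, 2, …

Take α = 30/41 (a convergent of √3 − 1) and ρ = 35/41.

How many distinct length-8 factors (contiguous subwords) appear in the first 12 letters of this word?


t_n = ⌊(n·30+35)/41⌋ for n = 0 … 12:
  n=0…9: ⌊35/41⌋=0 ⌊65/41⌋=1 ⌊95/41⌋=2 ⌊125/41⌋=3 ⌊155/41⌋=3 ⌊185/41⌋=4 ⌊215/41⌋=5 ⌊245/41⌋=5 ⌊275/41⌋=6 ⌊305/41⌋=7
  n=10…12: ⌊335/41⌋=8 ⌊365/41⌋=8 ⌊395/41⌋=9
s_n = t_(n+1) − t_n for n = 0 … 11 gives
prefix = 111011011101
slide a length-8 window over [0..7] … [4..11] (5 windows); first occurrence of each distinct factor:
  [  0..  7] 11101101
  [  1..  8] 11011011
  [  2..  9] 10110111
  [  3.. 10] 01101110
  [  4.. 11] 11011101
distinct factors: {01101110, 10110111, 11011011, 11011101, 11101101}
count = 5  (Sturmian bound for length 8 is 9)

5


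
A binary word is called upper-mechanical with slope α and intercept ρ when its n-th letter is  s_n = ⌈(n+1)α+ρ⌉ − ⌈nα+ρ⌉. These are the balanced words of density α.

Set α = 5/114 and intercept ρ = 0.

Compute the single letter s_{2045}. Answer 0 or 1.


0

(n+1)α + ρ = (2046·5) / 114 = 10230/114
nα + ρ     = (2045·5) / 114 = 10225/114
⌈10230/114⌉ = 90,  ⌈10225/114⌉ = 90
s_{2045} = 90 − 90 = 0


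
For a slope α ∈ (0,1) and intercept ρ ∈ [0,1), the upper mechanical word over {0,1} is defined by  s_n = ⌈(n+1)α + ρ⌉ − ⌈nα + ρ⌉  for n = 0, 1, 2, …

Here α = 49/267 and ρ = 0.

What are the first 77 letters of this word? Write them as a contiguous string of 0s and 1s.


n=0: ⌈(1·49)/267⌉ − ⌈(0·49)/267⌉ = ⌈49/267⌉ − ⌈0/267⌉ = 1 − 0 = 1
n=1: ⌈(2·49)/267⌉ − ⌈(1·49)/267⌉ = ⌈98/267⌉ − ⌈49/267⌉ = 1 − 1 = 0
n=2: ⌈(3·49)/267⌉ − ⌈(2·49)/267⌉ = ⌈147/267⌉ − ⌈98/267⌉ = 1 − 1 = 0
n=3: ⌈(4·49)/267⌉ − ⌈(3·49)/267⌉ = ⌈196/267⌉ − ⌈147/267⌉ = 1 − 1 = 0
n=4: ⌈(5·49)/267⌉ − ⌈(4·49)/267⌉ = ⌈245/267⌉ − ⌈196/267⌉ = 1 − 1 = 0
n=5: ⌈(6·49)/267⌉ − ⌈(5·49)/267⌉ = ⌈294/267⌉ − ⌈245/267⌉ = 2 − 1 = 1
n=6: ⌈(7·49)/267⌉ − ⌈(6·49)/267⌉ = ⌈343/267⌉ − ⌈294/267⌉ = 2 − 2 = 0
n=7: ⌈(8·49)/267⌉ − ⌈(7·49)/267⌉ = ⌈392/267⌉ − ⌈343/267⌉ = 2 − 2 = 0
n=8: ⌈(9·49)/267⌉ − ⌈(8·49)/267⌉ = ⌈441/267⌉ − ⌈392/267⌉ = 2 − 2 = 0
n=9: ⌈(10·49)/267⌉ − ⌈(9·49)/267⌉ = ⌈490/267⌉ − ⌈441/267⌉ = 2 − 2 = 0
n=10: ⌈(11·49)/267⌉ − ⌈(10·49)/267⌉ = ⌈539/267⌉ − ⌈490/267⌉ = 3 − 2 = 1
n=11: ⌈(12·49)/267⌉ − ⌈(11·49)/267⌉ = ⌈588/267⌉ − ⌈539/267⌉ = 3 − 3 = 0
n=12: ⌈(13·49)/267⌉ − ⌈(12·49)/267⌉ = ⌈637/267⌉ − ⌈588/267⌉ = 3 − 3 = 0
n=13: ⌈(14·49)/267⌉ − ⌈(13·49)/267⌉ = ⌈686/267⌉ − ⌈637/267⌉ = 3 − 3 = 0
n=14: ⌈(15·49)/267⌉ − ⌈(14·49)/267⌉ = ⌈735/267⌉ − ⌈686/267⌉ = 3 − 3 = 0
n=15: ⌈(16·49)/267⌉ − ⌈(15·49)/267⌉ = ⌈784/267⌉ − ⌈735/267⌉ = 3 − 3 = 0
n=16: ⌈(17·49)/267⌉ − ⌈(16·49)/267⌉ = ⌈833/267⌉ − ⌈784/267⌉ = 4 − 3 = 1
n=17: ⌈(18·49)/267⌉ − ⌈(17·49)/267⌉ = ⌈882/267⌉ − ⌈833/267⌉ = 4 − 4 = 0
n=18: ⌈(19·49)/267⌉ − ⌈(18·49)/267⌉ = ⌈931/267⌉ − ⌈882/267⌉ = 4 − 4 = 0
n=19: ⌈(20·49)/267⌉ − ⌈(19·49)/267⌉ = ⌈980/267⌉ − ⌈931/267⌉ = 4 − 4 = 0
n=20: ⌈(21·49)/267⌉ − ⌈(20·49)/267⌉ = ⌈1029/267⌉ − ⌈980/267⌉ = 4 − 4 = 0
n=21: ⌈(22·49)/267⌉ − ⌈(21·49)/267⌉ = ⌈1078/267⌉ − ⌈1029/267⌉ = 5 − 4 = 1
n=22: ⌈(23·49)/267⌉ − ⌈(22·49)/267⌉ = ⌈1127/267⌉ − ⌈1078/267⌉ = 5 − 5 = 0
n=23: ⌈(24·49)/267⌉ − ⌈(23·49)/267⌉ = ⌈1176/267⌉ − ⌈1127/267⌉ = 5 − 5 = 0
n=24: ⌈(25·49)/267⌉ − ⌈(24·49)/267⌉ = ⌈1225/267⌉ − ⌈1176/267⌉ = 5 − 5 = 0
n=25: ⌈(26·49)/267⌉ − ⌈(25·49)/267⌉ = ⌈1274/267⌉ − ⌈1225/267⌉ = 5 − 5 = 0
n=26: ⌈(27·49)/267⌉ − ⌈(26·49)/267⌉ = ⌈1323/267⌉ − ⌈1274/267⌉ = 5 − 5 = 0
n=27: ⌈(28·49)/267⌉ − ⌈(27·49)/267⌉ = ⌈1372/267⌉ − ⌈1323/267⌉ = 6 − 5 = 1
n=28: ⌈(29·49)/267⌉ − ⌈(28·49)/267⌉ = ⌈1421/267⌉ − ⌈1372/267⌉ = 6 − 6 = 0
n=29: ⌈(30·49)/267⌉ − ⌈(29·49)/267⌉ = ⌈1470/267⌉ − ⌈1421/267⌉ = 6 − 6 = 0
n=30: ⌈(31·49)/267⌉ − ⌈(30·49)/267⌉ = ⌈1519/267⌉ − ⌈1470/267⌉ = 6 − 6 = 0
n=31: ⌈(32·49)/267⌉ − ⌈(31·49)/267⌉ = ⌈1568/267⌉ − ⌈1519/267⌉ = 6 − 6 = 0
n=32: ⌈(33·49)/267⌉ − ⌈(32·49)/267⌉ = ⌈1617/267⌉ − ⌈1568/267⌉ = 7 − 6 = 1
n=33: ⌈(34·49)/267⌉ − ⌈(33·49)/267⌉ = ⌈1666/267⌉ − ⌈1617/267⌉ = 7 − 7 = 0
n=34: ⌈(35·49)/267⌉ − ⌈(34·49)/267⌉ = ⌈1715/267⌉ − ⌈1666/267⌉ = 7 − 7 = 0
n=35: ⌈(36·49)/267⌉ − ⌈(35·49)/267⌉ = ⌈1764/267⌉ − ⌈1715/267⌉ = 7 − 7 = 0
n=36: ⌈(37·49)/267⌉ − ⌈(36·49)/267⌉ = ⌈1813/267⌉ − ⌈1764/267⌉ = 7 − 7 = 0
n=37: ⌈(38·49)/267⌉ − ⌈(37·49)/267⌉ = ⌈1862/267⌉ − ⌈1813/267⌉ = 7 − 7 = 0
n=38: ⌈(39·49)/267⌉ − ⌈(38·49)/267⌉ = ⌈1911/267⌉ − ⌈1862/267⌉ = 8 − 7 = 1
n=39: ⌈(40·49)/267⌉ − ⌈(39·49)/267⌉ = ⌈1960/267⌉ − ⌈1911/267⌉ = 8 − 8 = 0
n=40: ⌈(41·49)/267⌉ − ⌈(40·49)/267⌉ = ⌈2009/267⌉ − ⌈1960/267⌉ = 8 − 8 = 0
n=41: ⌈(42·49)/267⌉ − ⌈(41·49)/267⌉ = ⌈2058/267⌉ − ⌈2009/267⌉ = 8 − 8 = 0
n=42: ⌈(43·49)/267⌉ − ⌈(42·49)/267⌉ = ⌈2107/267⌉ − ⌈2058/267⌉ = 8 − 8 = 0
n=43: ⌈(44·49)/267⌉ − ⌈(43·49)/267⌉ = ⌈2156/267⌉ − ⌈2107/267⌉ = 9 − 8 = 1
n=44: ⌈(45·49)/267⌉ − ⌈(44·49)/267⌉ = ⌈2205/267⌉ − ⌈2156/267⌉ = 9 − 9 = 0
n=45: ⌈(46·49)/267⌉ − ⌈(45·49)/267⌉ = ⌈2254/267⌉ − ⌈2205/267⌉ = 9 − 9 = 0
n=46: ⌈(47·49)/267⌉ − ⌈(46·49)/267⌉ = ⌈2303/267⌉ − ⌈2254/267⌉ = 9 − 9 = 0
n=47: ⌈(48·49)/267⌉ − ⌈(47·49)/267⌉ = ⌈2352/267⌉ − ⌈2303/267⌉ = 9 − 9 = 0
n=48: ⌈(49·49)/267⌉ − ⌈(48·49)/267⌉ = ⌈2401/267⌉ − ⌈2352/267⌉ = 9 − 9 = 0
n=49: ⌈(50·49)/267⌉ − ⌈(49·49)/267⌉ = ⌈2450/267⌉ − ⌈2401/267⌉ = 10 − 9 = 1
n=50: ⌈(51·49)/267⌉ − ⌈(50·49)/267⌉ = ⌈2499/267⌉ − ⌈2450/267⌉ = 10 − 10 = 0
n=51: ⌈(52·49)/267⌉ − ⌈(51·49)/267⌉ = ⌈2548/267⌉ − ⌈2499/267⌉ = 10 − 10 = 0
n=52: ⌈(53·49)/267⌉ − ⌈(52·49)/267⌉ = ⌈2597/267⌉ − ⌈2548/267⌉ = 10 − 10 = 0
n=53: ⌈(54·49)/267⌉ − ⌈(53·49)/267⌉ = ⌈2646/267⌉ − ⌈2597/267⌉ = 10 − 10 = 0
n=54: ⌈(55·49)/267⌉ − ⌈(54·49)/267⌉ = ⌈2695/267⌉ − ⌈2646/267⌉ = 11 − 10 = 1
n=55: ⌈(56·49)/267⌉ − ⌈(55·49)/267⌉ = ⌈2744/267⌉ − ⌈2695/267⌉ = 11 − 11 = 0
n=56: ⌈(57·49)/267⌉ − ⌈(56·49)/267⌉ = ⌈2793/267⌉ − ⌈2744/267⌉ = 11 − 11 = 0
n=57: ⌈(58·49)/267⌉ − ⌈(57·49)/267⌉ = ⌈2842/267⌉ − ⌈2793/267⌉ = 11 − 11 = 0
n=58: ⌈(59·49)/267⌉ − ⌈(58·49)/267⌉ = ⌈2891/267⌉ − ⌈2842/267⌉ = 11 − 11 = 0
n=59: ⌈(60·49)/267⌉ − ⌈(59·49)/267⌉ = ⌈2940/267⌉ − ⌈2891/267⌉ = 12 − 11 = 1
n=60: ⌈(61·49)/267⌉ − ⌈(60·49)/267⌉ = ⌈2989/267⌉ − ⌈2940/267⌉ = 12 − 12 = 0
n=61: ⌈(62·49)/267⌉ − ⌈(61·49)/267⌉ = ⌈3038/267⌉ − ⌈2989/267⌉ = 12 − 12 = 0
n=62: ⌈(63·49)/267⌉ − ⌈(62·49)/267⌉ = ⌈3087/267⌉ − ⌈3038/267⌉ = 12 − 12 = 0
n=63: ⌈(64·49)/267⌉ − ⌈(63·49)/267⌉ = ⌈3136/267⌉ − ⌈3087/267⌉ = 12 − 12 = 0
n=64: ⌈(65·49)/267⌉ − ⌈(64·49)/267⌉ = ⌈3185/267⌉ − ⌈3136/267⌉ = 12 − 12 = 0
n=65: ⌈(66·49)/267⌉ − ⌈(65·49)/267⌉ = ⌈3234/267⌉ − ⌈3185/267⌉ = 13 − 12 = 1
n=66: ⌈(67·49)/267⌉ − ⌈(66·49)/267⌉ = ⌈3283/267⌉ − ⌈3234/267⌉ = 13 − 13 = 0
n=67: ⌈(68·49)/267⌉ − ⌈(67·49)/267⌉ = ⌈3332/267⌉ − ⌈3283/267⌉ = 13 − 13 = 0
n=68: ⌈(69·49)/267⌉ − ⌈(68·49)/267⌉ = ⌈3381/267⌉ − ⌈3332/267⌉ = 13 − 13 = 0
n=69: ⌈(70·49)/267⌉ − ⌈(69·49)/267⌉ = ⌈3430/267⌉ − ⌈3381/267⌉ = 13 − 13 = 0
n=70: ⌈(71·49)/267⌉ − ⌈(70·49)/267⌉ = ⌈3479/267⌉ − ⌈3430/267⌉ = 14 − 13 = 1
n=71: ⌈(72·49)/267⌉ − ⌈(71·49)/267⌉ = ⌈3528/267⌉ − ⌈3479/267⌉ = 14 − 14 = 0
n=72: ⌈(73·49)/267⌉ − ⌈(72·49)/267⌉ = ⌈3577/267⌉ − ⌈3528/267⌉ = 14 − 14 = 0
n=73: ⌈(74·49)/267⌉ − ⌈(73·49)/267⌉ = ⌈3626/267⌉ − ⌈3577/267⌉ = 14 − 14 = 0
n=74: ⌈(75·49)/267⌉ − ⌈(74·49)/267⌉ = ⌈3675/267⌉ − ⌈3626/267⌉ = 14 − 14 = 0
n=75: ⌈(76·49)/267⌉ − ⌈(75·49)/267⌉ = ⌈3724/267⌉ − ⌈3675/267⌉ = 14 − 14 = 0
n=76: ⌈(77·49)/267⌉ − ⌈(76·49)/267⌉ = ⌈3773/267⌉ − ⌈3724/267⌉ = 15 − 14 = 1

10000100001000001000010000010000100000100001000001000010000100000100001000001


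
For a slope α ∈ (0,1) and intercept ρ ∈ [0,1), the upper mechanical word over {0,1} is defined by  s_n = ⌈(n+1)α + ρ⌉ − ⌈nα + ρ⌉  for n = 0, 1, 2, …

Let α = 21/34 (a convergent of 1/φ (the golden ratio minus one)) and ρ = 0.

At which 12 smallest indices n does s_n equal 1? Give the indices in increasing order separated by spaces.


0 1 3 4 6 8 9 11 12 14 16 17

n=0: ⌈21/34⌉−⌈0/34⌉ = 1−0 = 1  ← one
n=1: ⌈42/34⌉−⌈21/34⌉ = 2−1 = 1  ← one
n=2: ⌈63/34⌉−⌈42/34⌉ = 2−2 = 0
n=3: ⌈84/34⌉−⌈63/34⌉ = 3−2 = 1  ← one
n=4: ⌈105/34⌉−⌈84/34⌉ = 4−3 = 1  ← one
n=5: ⌈126/34⌉−⌈105/34⌉ = 4−4 = 0
n=6: ⌈147/34⌉−⌈126/34⌉ = 5−4 = 1  ← one
n=7: ⌈168/34⌉−⌈147/34⌉ = 5−5 = 0
n=8: ⌈189/34⌉−⌈168/34⌉ = 6−5 = 1  ← one
n=9: ⌈210/34⌉−⌈189/34⌉ = 7−6 = 1  ← one
n=10: ⌈231/34⌉−⌈210/34⌉ = 7−7 = 0
n=11: ⌈252/34⌉−⌈231/34⌉ = 8−7 = 1  ← one
n=12: ⌈273/34⌉−⌈252/34⌉ = 9−8 = 1  ← one
n=13: ⌈294/34⌉−⌈273/34⌉ = 9−9 = 0
n=14: ⌈315/34⌉−⌈294/34⌉ = 10−9 = 1  ← one
n=15: ⌈336/34⌉−⌈315/34⌉ = 10−10 = 0
n=16: ⌈357/34⌉−⌈336/34⌉ = 11−10 = 1  ← one
n=17: ⌈378/34⌉−⌈357/34⌉ = 12−11 = 1  ← one
positions of the first 12 ones: 0 1 3 4 6 8 9 11 12 14 16 17


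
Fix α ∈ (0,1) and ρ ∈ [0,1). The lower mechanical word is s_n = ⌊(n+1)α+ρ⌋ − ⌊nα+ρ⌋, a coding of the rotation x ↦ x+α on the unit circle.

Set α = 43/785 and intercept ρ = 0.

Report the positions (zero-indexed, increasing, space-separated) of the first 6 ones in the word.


n=0: ⌊43/785⌋−⌊0/785⌋ = 0−0 = 0
n=1: ⌊86/785⌋−⌊43/785⌋ = 0−0 = 0
  …
n=18: ⌊817/785⌋−⌊774/785⌋ = 1−0 = 1  ← one
n=19: ⌊860/785⌋−⌊817/785⌋ = 1−1 = 0
n=20: ⌊903/785⌋−⌊860/785⌋ = 1−1 = 0
  …
n=36: ⌊1591/785⌋−⌊1548/785⌋ = 2−1 = 1  ← one
n=37: ⌊1634/785⌋−⌊1591/785⌋ = 2−2 = 0
n=38: ⌊1677/785⌋−⌊1634/785⌋ = 2−2 = 0
  …
n=54: ⌊2365/785⌋−⌊2322/785⌋ = 3−2 = 1  ← one
n=55: ⌊2408/785⌋−⌊2365/785⌋ = 3−3 = 0
n=56: ⌊2451/785⌋−⌊2408/785⌋ = 3−3 = 0
  …
n=73: ⌊3182/785⌋−⌊3139/785⌋ = 4−3 = 1  ← one
n=74: ⌊3225/785⌋−⌊3182/785⌋ = 4−4 = 0
n=75: ⌊3268/785⌋−⌊3225/785⌋ = 4−4 = 0
  …
n=91: ⌊3956/785⌋−⌊3913/785⌋ = 5−4 = 1  ← one
n=92: ⌊3999/785⌋−⌊3956/785⌋ = 5−5 = 0
n=93: ⌊4042/785⌋−⌊3999/785⌋ = 5−5 = 0
  …
n=109: ⌊4730/785⌋−⌊4687/785⌋ = 6−5 = 1  ← one
positions of the first 6 ones: 18 36 54 73 91 109

18 36 54 73 91 109


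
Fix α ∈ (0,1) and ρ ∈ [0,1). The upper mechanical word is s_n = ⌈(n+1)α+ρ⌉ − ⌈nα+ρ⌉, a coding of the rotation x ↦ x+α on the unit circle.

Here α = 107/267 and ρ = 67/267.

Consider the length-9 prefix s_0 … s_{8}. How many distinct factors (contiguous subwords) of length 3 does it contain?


4

t_n = ⌈(n·107+67)/267⌉ for n = 0 … 9:
  n=0…9: ⌈67/267⌉=1 ⌈174/267⌉=1 ⌈281/267⌉=2 ⌈388/267⌉=2 ⌈495/267⌉=2 ⌈602/267⌉=3 ⌈709/267⌉=3 ⌈816/267⌉=4 ⌈923/267⌉=4 ⌈1030/267⌉=4
s_n = t_(n+1) − t_n for n = 0 … 8 gives
prefix = 010010100
slide a length-3 window over [0..2] … [6..8] (7 windows); first occurrence of each distinct factor:
  [  0..  2] 010
  [  1..  3] 100
  [  2..  4] 001
  [  4..  6] 101
  (the other 3 windows repeat one of these)
distinct factors: {001, 010, 100, 101}
count = 4  (Sturmian bound for length 3 is 4)


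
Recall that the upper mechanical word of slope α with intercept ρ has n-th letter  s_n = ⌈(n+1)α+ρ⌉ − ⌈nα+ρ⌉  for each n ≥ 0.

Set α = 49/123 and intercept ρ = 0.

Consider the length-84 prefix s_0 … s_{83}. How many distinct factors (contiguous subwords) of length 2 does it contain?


t_n = ⌈(n·49)/123⌉ for n = 0 … 84:
  n=0…9: ⌈0/123⌉=0 ⌈49/123⌉=1 ⌈98/123⌉=1 ⌈147/123⌉=2 ⌈196/123⌉=2 ⌈245/123⌉=2 ⌈294/123⌉=3 ⌈343/123⌉=3 ⌈392/123⌉=4 ⌈441/123⌉=4
  n=10…19: ⌈490/123⌉=4 ⌈539/123⌉=5 ⌈588/123⌉=5 ⌈637/123⌉=6 ⌈686/123⌉=6 ⌈735/123⌉=6 ⌈784/123⌉=7 ⌈833/123⌉=7 ⌈882/123⌉=8 ⌈931/123⌉=8
  n=20…29: ⌈980/123⌉=8 ⌈1029/123⌉=9 ⌈1078/123⌉=9 ⌈1127/123⌉=10 ⌈1176/123⌉=10 ⌈1225/123⌉=10 ⌈1274/123⌉=11 ⌈1323/123⌉=11 ⌈1372/123⌉=12 ⌈1421/123⌉=12
  n=30…39: ⌈1470/123⌉=12 ⌈1519/123⌉=13 ⌈1568/123⌉=13 ⌈1617/123⌉=14 ⌈1666/123⌉=14 ⌈1715/123⌉=14 ⌈1764/123⌉=15 ⌈1813/123⌉=15 ⌈1862/123⌉=16 ⌈1911/123⌉=16
  n=40…49: ⌈1960/123⌉=16 ⌈2009/123⌉=17 ⌈2058/123⌉=17 ⌈2107/123⌉=18 ⌈2156/123⌉=18 ⌈2205/123⌉=18 ⌈2254/123⌉=19 ⌈2303/123⌉=19 ⌈2352/123⌉=20 ⌈2401/123⌉=20
  n=50…59: ⌈2450/123⌉=20 ⌈2499/123⌉=21 ⌈2548/123⌉=21 ⌈2597/123⌉=22 ⌈2646/123⌉=22 ⌈2695/123⌉=22 ⌈2744/123⌉=23 ⌈2793/123⌉=23 ⌈2842/123⌉=24 ⌈2891/123⌉=24
  n=60…69: ⌈2940/123⌉=24 ⌈2989/123⌉=25 ⌈3038/123⌉=25 ⌈3087/123⌉=26 ⌈3136/123⌉=26 ⌈3185/123⌉=26 ⌈3234/123⌉=27 ⌈3283/123⌉=27 ⌈3332/123⌉=28 ⌈3381/123⌉=28
  n=70…79: ⌈3430/123⌉=28 ⌈3479/123⌉=29 ⌈3528/123⌉=29 ⌈3577/123⌉=30 ⌈3626/123⌉=30 ⌈3675/123⌉=30 ⌈3724/123⌉=31 ⌈3773/123⌉=31 ⌈3822/123⌉=32 ⌈3871/123⌉=32
  n=80…84: ⌈3920/123⌉=32 ⌈3969/123⌉=33 ⌈4018/123⌉=33 ⌈4067/123⌉=34 ⌈4116/123⌉=34
s_n = t_(n+1) − t_n for n = 0 … 83 gives
prefix = 101001010010100101001010010100101001010010100101001010010100101001010010100101001010
slide a length-2 window over [0..1] … [82..83] (83 windows); first occurrence of each distinct factor:
  [  0..  1] 10
  [  1..  2] 01
  [  3..  4] 00
  (the other 80 windows repeat one of these)
distinct factors: {00, 01, 10}
count = 3  (Sturmian bound for length 2 is 3)

3


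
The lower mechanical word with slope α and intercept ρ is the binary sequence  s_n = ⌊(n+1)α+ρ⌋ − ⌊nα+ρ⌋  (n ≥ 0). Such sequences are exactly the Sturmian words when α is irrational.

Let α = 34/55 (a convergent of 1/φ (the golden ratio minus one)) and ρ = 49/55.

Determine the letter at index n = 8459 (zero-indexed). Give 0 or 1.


0

(n+1)α + ρ = (8460·34 + 49) / 55 = 287689/55
nα + ρ     = (8459·34 + 49) / 55 = 287655/55
⌊287689/55⌋ = 5230,  ⌊287655/55⌋ = 5230
s_{8459} = 5230 − 5230 = 0


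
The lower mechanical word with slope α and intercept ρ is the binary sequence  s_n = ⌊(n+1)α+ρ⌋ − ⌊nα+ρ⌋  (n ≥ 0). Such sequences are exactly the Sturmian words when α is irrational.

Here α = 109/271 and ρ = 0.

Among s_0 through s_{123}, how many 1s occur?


#1s = Σ_{n=0}^{123} s_n = Σ_{n=0}^{123} (⌊(n+1)α+ρ⌋ − ⌊nα+ρ⌋)
the sum telescopes: every ⌊nα+ρ⌋ with 0 < n < 124 appears once with + and once with −, leaving ⌊124α+ρ⌋ − ⌊0·α+ρ⌋
124α + ρ = (124·109) / 271 = 13516/271
ρ = 0/271
⌊13516/271⌋ = 49,  ⌊0/271⌋ = 0
#1s = 49 − 0 = 49

49


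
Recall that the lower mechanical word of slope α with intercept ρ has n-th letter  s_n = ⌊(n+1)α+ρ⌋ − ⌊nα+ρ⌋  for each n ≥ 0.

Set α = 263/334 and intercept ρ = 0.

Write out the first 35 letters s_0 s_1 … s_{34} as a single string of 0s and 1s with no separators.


01110111101111011101111011110111011

n=0: ⌊(1·263)/334⌋ − ⌊(0·263)/334⌋ = ⌊263/334⌋ − ⌊0/334⌋ = 0 − 0 = 0
n=1: ⌊(2·263)/334⌋ − ⌊(1·263)/334⌋ = ⌊526/334⌋ − ⌊263/334⌋ = 1 − 0 = 1
n=2: ⌊(3·263)/334⌋ − ⌊(2·263)/334⌋ = ⌊789/334⌋ − ⌊526/334⌋ = 2 − 1 = 1
n=3: ⌊(4·263)/334⌋ − ⌊(3·263)/334⌋ = ⌊1052/334⌋ − ⌊789/334⌋ = 3 − 2 = 1
n=4: ⌊(5·263)/334⌋ − ⌊(4·263)/334⌋ = ⌊1315/334⌋ − ⌊1052/334⌋ = 3 − 3 = 0
n=5: ⌊(6·263)/334⌋ − ⌊(5·263)/334⌋ = ⌊1578/334⌋ − ⌊1315/334⌋ = 4 − 3 = 1
n=6: ⌊(7·263)/334⌋ − ⌊(6·263)/334⌋ = ⌊1841/334⌋ − ⌊1578/334⌋ = 5 − 4 = 1
n=7: ⌊(8·263)/334⌋ − ⌊(7·263)/334⌋ = ⌊2104/334⌋ − ⌊1841/334⌋ = 6 − 5 = 1
n=8: ⌊(9·263)/334⌋ − ⌊(8·263)/334⌋ = ⌊2367/334⌋ − ⌊2104/334⌋ = 7 − 6 = 1
n=9: ⌊(10·263)/334⌋ − ⌊(9·263)/334⌋ = ⌊2630/334⌋ − ⌊2367/334⌋ = 7 − 7 = 0
n=10: ⌊(11·263)/334⌋ − ⌊(10·263)/334⌋ = ⌊2893/334⌋ − ⌊2630/334⌋ = 8 − 7 = 1
n=11: ⌊(12·263)/334⌋ − ⌊(11·263)/334⌋ = ⌊3156/334⌋ − ⌊2893/334⌋ = 9 − 8 = 1
n=12: ⌊(13·263)/334⌋ − ⌊(12·263)/334⌋ = ⌊3419/334⌋ − ⌊3156/334⌋ = 10 − 9 = 1
n=13: ⌊(14·263)/334⌋ − ⌊(13·263)/334⌋ = ⌊3682/334⌋ − ⌊3419/334⌋ = 11 − 10 = 1
n=14: ⌊(15·263)/334⌋ − ⌊(14·263)/334⌋ = ⌊3945/334⌋ − ⌊3682/334⌋ = 11 − 11 = 0
n=15: ⌊(16·263)/334⌋ − ⌊(15·263)/334⌋ = ⌊4208/334⌋ − ⌊3945/334⌋ = 12 − 11 = 1
n=16: ⌊(17·263)/334⌋ − ⌊(16·263)/334⌋ = ⌊4471/334⌋ − ⌊4208/334⌋ = 13 − 12 = 1
n=17: ⌊(18·263)/334⌋ − ⌊(17·263)/334⌋ = ⌊4734/334⌋ − ⌊4471/334⌋ = 14 − 13 = 1
n=18: ⌊(19·263)/334⌋ − ⌊(18·263)/334⌋ = ⌊4997/334⌋ − ⌊4734/334⌋ = 14 − 14 = 0
n=19: ⌊(20·263)/334⌋ − ⌊(19·263)/334⌋ = ⌊5260/334⌋ − ⌊4997/334⌋ = 15 − 14 = 1
n=20: ⌊(21·263)/334⌋ − ⌊(20·263)/334⌋ = ⌊5523/334⌋ − ⌊5260/334⌋ = 16 − 15 = 1
n=21: ⌊(22·263)/334⌋ − ⌊(21·263)/334⌋ = ⌊5786/334⌋ − ⌊5523/334⌋ = 17 − 16 = 1
n=22: ⌊(23·263)/334⌋ − ⌊(22·263)/334⌋ = ⌊6049/334⌋ − ⌊5786/334⌋ = 18 − 17 = 1
n=23: ⌊(24·263)/334⌋ − ⌊(23·263)/334⌋ = ⌊6312/334⌋ − ⌊6049/334⌋ = 18 − 18 = 0
n=24: ⌊(25·263)/334⌋ − ⌊(24·263)/334⌋ = ⌊6575/334⌋ − ⌊6312/334⌋ = 19 − 18 = 1
n=25: ⌊(26·263)/334⌋ − ⌊(25·263)/334⌋ = ⌊6838/334⌋ − ⌊6575/334⌋ = 20 − 19 = 1
n=26: ⌊(27·263)/334⌋ − ⌊(26·263)/334⌋ = ⌊7101/334⌋ − ⌊6838/334⌋ = 21 − 20 = 1
n=27: ⌊(28·263)/334⌋ − ⌊(27·263)/334⌋ = ⌊7364/334⌋ − ⌊7101/334⌋ = 22 − 21 = 1
n=28: ⌊(29·263)/334⌋ − ⌊(28·263)/334⌋ = ⌊7627/334⌋ − ⌊7364/334⌋ = 22 − 22 = 0
n=29: ⌊(30·263)/334⌋ − ⌊(29·263)/334⌋ = ⌊7890/334⌋ − ⌊7627/334⌋ = 23 − 22 = 1
n=30: ⌊(31·263)/334⌋ − ⌊(30·263)/334⌋ = ⌊8153/334⌋ − ⌊7890/334⌋ = 24 − 23 = 1
n=31: ⌊(32·263)/334⌋ − ⌊(31·263)/334⌋ = ⌊8416/334⌋ − ⌊8153/334⌋ = 25 − 24 = 1
n=32: ⌊(33·263)/334⌋ − ⌊(32·263)/334⌋ = ⌊8679/334⌋ − ⌊8416/334⌋ = 25 − 25 = 0
n=33: ⌊(34·263)/334⌋ − ⌊(33·263)/334⌋ = ⌊8942/334⌋ − ⌊8679/334⌋ = 26 − 25 = 1
n=34: ⌊(35·263)/334⌋ − ⌊(34·263)/334⌋ = ⌊9205/334⌋ − ⌊8942/334⌋ = 27 − 26 = 1


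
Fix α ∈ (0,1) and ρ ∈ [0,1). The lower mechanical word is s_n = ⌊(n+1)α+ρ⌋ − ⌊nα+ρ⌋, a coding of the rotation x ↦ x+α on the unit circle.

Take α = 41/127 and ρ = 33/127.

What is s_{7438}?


0

(n+1)α + ρ = (7439·41 + 33) / 127 = 305032/127
nα + ρ     = (7438·41 + 33) / 127 = 304991/127
⌊305032/127⌋ = 2401,  ⌊304991/127⌋ = 2401
s_{7438} = 2401 − 2401 = 0


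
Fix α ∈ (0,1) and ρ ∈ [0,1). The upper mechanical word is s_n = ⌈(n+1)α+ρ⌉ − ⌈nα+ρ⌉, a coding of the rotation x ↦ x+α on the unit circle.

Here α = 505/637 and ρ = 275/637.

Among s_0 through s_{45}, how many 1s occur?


36

#1s = Σ_{n=0}^{45} s_n = Σ_{n=0}^{45} (⌈(n+1)α+ρ⌉ − ⌈nα+ρ⌉)
the sum telescopes: every ⌈nα+ρ⌉ with 0 < n < 46 appears once with + and once with −, leaving ⌈46α+ρ⌉ − ⌈0·α+ρ⌉
46α + ρ = (46·505 + 275) / 637 = 23505/637
ρ = 275/637
⌈23505/637⌉ = 37,  ⌈275/637⌉ = 1
#1s = 37 − 1 = 36


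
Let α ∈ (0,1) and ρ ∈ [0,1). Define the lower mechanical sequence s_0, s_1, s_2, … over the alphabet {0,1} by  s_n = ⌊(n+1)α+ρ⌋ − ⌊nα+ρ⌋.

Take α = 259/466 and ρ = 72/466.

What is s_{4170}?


1

(n+1)α + ρ = (4171·259 + 72) / 466 = 1080361/466
nα + ρ     = (4170·259 + 72) / 466 = 1080102/466
⌊1080361/466⌋ = 2318,  ⌊1080102/466⌋ = 2317
s_{4170} = 2318 − 2317 = 1


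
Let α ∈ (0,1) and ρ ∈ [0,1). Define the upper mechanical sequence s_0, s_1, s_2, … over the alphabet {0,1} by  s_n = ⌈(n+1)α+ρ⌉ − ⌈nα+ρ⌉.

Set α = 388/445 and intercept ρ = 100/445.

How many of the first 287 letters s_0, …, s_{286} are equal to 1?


250

#1s = Σ_{n=0}^{286} s_n = Σ_{n=0}^{286} (⌈(n+1)α+ρ⌉ − ⌈nα+ρ⌉)
the sum telescopes: every ⌈nα+ρ⌉ with 0 < n < 287 appears once with + and once with −, leaving ⌈287α+ρ⌉ − ⌈0·α+ρ⌉
287α + ρ = (287·388 + 100) / 445 = 111456/445
ρ = 100/445
⌈111456/445⌉ = 251,  ⌈100/445⌉ = 1
#1s = 251 − 1 = 250


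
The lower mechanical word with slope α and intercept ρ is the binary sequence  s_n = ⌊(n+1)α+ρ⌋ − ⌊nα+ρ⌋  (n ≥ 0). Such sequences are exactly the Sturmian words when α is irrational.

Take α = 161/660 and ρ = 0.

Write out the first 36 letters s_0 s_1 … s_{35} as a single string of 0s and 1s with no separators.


n=0: ⌊(1·161)/660⌋ − ⌊(0·161)/660⌋ = ⌊161/660⌋ − ⌊0/660⌋ = 0 − 0 = 0
n=1: ⌊(2·161)/660⌋ − ⌊(1·161)/660⌋ = ⌊322/660⌋ − ⌊161/660⌋ = 0 − 0 = 0
n=2: ⌊(3·161)/660⌋ − ⌊(2·161)/660⌋ = ⌊483/660⌋ − ⌊322/660⌋ = 0 − 0 = 0
n=3: ⌊(4·161)/660⌋ − ⌊(3·161)/660⌋ = ⌊644/660⌋ − ⌊483/660⌋ = 0 − 0 = 0
n=4: ⌊(5·161)/660⌋ − ⌊(4·161)/660⌋ = ⌊805/660⌋ − ⌊644/660⌋ = 1 − 0 = 1
n=5: ⌊(6·161)/660⌋ − ⌊(5·161)/660⌋ = ⌊966/660⌋ − ⌊805/660⌋ = 1 − 1 = 0
n=6: ⌊(7·161)/660⌋ − ⌊(6·161)/660⌋ = ⌊1127/660⌋ − ⌊966/660⌋ = 1 − 1 = 0
n=7: ⌊(8·161)/660⌋ − ⌊(7·161)/660⌋ = ⌊1288/660⌋ − ⌊1127/660⌋ = 1 − 1 = 0
n=8: ⌊(9·161)/660⌋ − ⌊(8·161)/660⌋ = ⌊1449/660⌋ − ⌊1288/660⌋ = 2 − 1 = 1
n=9: ⌊(10·161)/660⌋ − ⌊(9·161)/660⌋ = ⌊1610/660⌋ − ⌊1449/660⌋ = 2 − 2 = 0
n=10: ⌊(11·161)/660⌋ − ⌊(10·161)/660⌋ = ⌊1771/660⌋ − ⌊1610/660⌋ = 2 − 2 = 0
n=11: ⌊(12·161)/660⌋ − ⌊(11·161)/660⌋ = ⌊1932/660⌋ − ⌊1771/660⌋ = 2 − 2 = 0
n=12: ⌊(13·161)/660⌋ − ⌊(12·161)/660⌋ = ⌊2093/660⌋ − ⌊1932/660⌋ = 3 − 2 = 1
n=13: ⌊(14·161)/660⌋ − ⌊(13·161)/660⌋ = ⌊2254/660⌋ − ⌊2093/660⌋ = 3 − 3 = 0
n=14: ⌊(15·161)/660⌋ − ⌊(14·161)/660⌋ = ⌊2415/660⌋ − ⌊2254/660⌋ = 3 − 3 = 0
n=15: ⌊(16·161)/660⌋ − ⌊(15·161)/660⌋ = ⌊2576/660⌋ − ⌊2415/660⌋ = 3 − 3 = 0
n=16: ⌊(17·161)/660⌋ − ⌊(16·161)/660⌋ = ⌊2737/660⌋ − ⌊2576/660⌋ = 4 − 3 = 1
n=17: ⌊(18·161)/660⌋ − ⌊(17·161)/660⌋ = ⌊2898/660⌋ − ⌊2737/660⌋ = 4 − 4 = 0
n=18: ⌊(19·161)/660⌋ − ⌊(18·161)/660⌋ = ⌊3059/660⌋ − ⌊2898/660⌋ = 4 − 4 = 0
n=19: ⌊(20·161)/660⌋ − ⌊(19·161)/660⌋ = ⌊3220/660⌋ − ⌊3059/660⌋ = 4 − 4 = 0
n=20: ⌊(21·161)/660⌋ − ⌊(20·161)/660⌋ = ⌊3381/660⌋ − ⌊3220/660⌋ = 5 − 4 = 1
n=21: ⌊(22·161)/660⌋ − ⌊(21·161)/660⌋ = ⌊3542/660⌋ − ⌊3381/660⌋ = 5 − 5 = 0
n=22: ⌊(23·161)/660⌋ − ⌊(22·161)/660⌋ = ⌊3703/660⌋ − ⌊3542/660⌋ = 5 − 5 = 0
n=23: ⌊(24·161)/660⌋ − ⌊(23·161)/660⌋ = ⌊3864/660⌋ − ⌊3703/660⌋ = 5 − 5 = 0
n=24: ⌊(25·161)/660⌋ − ⌊(24·161)/660⌋ = ⌊4025/660⌋ − ⌊3864/660⌋ = 6 − 5 = 1
n=25: ⌊(26·161)/660⌋ − ⌊(25·161)/660⌋ = ⌊4186/660⌋ − ⌊4025/660⌋ = 6 − 6 = 0
n=26: ⌊(27·161)/660⌋ − ⌊(26·161)/660⌋ = ⌊4347/660⌋ − ⌊4186/660⌋ = 6 − 6 = 0
n=27: ⌊(28·161)/660⌋ − ⌊(27·161)/660⌋ = ⌊4508/660⌋ − ⌊4347/660⌋ = 6 − 6 = 0
n=28: ⌊(29·161)/660⌋ − ⌊(28·161)/660⌋ = ⌊4669/660⌋ − ⌊4508/660⌋ = 7 − 6 = 1
n=29: ⌊(30·161)/660⌋ − ⌊(29·161)/660⌋ = ⌊4830/660⌋ − ⌊4669/660⌋ = 7 − 7 = 0
n=30: ⌊(31·161)/660⌋ − ⌊(30·161)/660⌋ = ⌊4991/660⌋ − ⌊4830/660⌋ = 7 − 7 = 0
n=31: ⌊(32·161)/660⌋ − ⌊(31·161)/660⌋ = ⌊5152/660⌋ − ⌊4991/660⌋ = 7 − 7 = 0
n=32: ⌊(33·161)/660⌋ − ⌊(32·161)/660⌋ = ⌊5313/660⌋ − ⌊5152/660⌋ = 8 − 7 = 1
n=33: ⌊(34·161)/660⌋ − ⌊(33·161)/660⌋ = ⌊5474/660⌋ − ⌊5313/660⌋ = 8 − 8 = 0
n=34: ⌊(35·161)/660⌋ − ⌊(34·161)/660⌋ = ⌊5635/660⌋ − ⌊5474/660⌋ = 8 − 8 = 0
n=35: ⌊(36·161)/660⌋ − ⌊(35·161)/660⌋ = ⌊5796/660⌋ − ⌊5635/660⌋ = 8 − 8 = 0

000010001000100010001000100010001000


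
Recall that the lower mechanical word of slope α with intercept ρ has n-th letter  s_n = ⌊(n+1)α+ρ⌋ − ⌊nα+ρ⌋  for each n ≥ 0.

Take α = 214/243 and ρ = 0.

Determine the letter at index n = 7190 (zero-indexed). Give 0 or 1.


(n+1)α + ρ = (7191·214) / 243 = 1538874/243
nα + ρ     = (7190·214) / 243 = 1538660/243
⌊1538874/243⌋ = 6332,  ⌊1538660/243⌋ = 6331
s_{7190} = 6332 − 6331 = 1

1


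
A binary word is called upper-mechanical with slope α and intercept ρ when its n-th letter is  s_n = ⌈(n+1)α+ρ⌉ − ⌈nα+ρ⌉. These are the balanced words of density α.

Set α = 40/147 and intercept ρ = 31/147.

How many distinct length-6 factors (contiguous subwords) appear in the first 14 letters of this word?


5

t_n = ⌈(n·40+31)/147⌉ for n = 0 … 14:
  n=0…9: ⌈31/147⌉=1 ⌈71/147⌉=1 ⌈111/147⌉=1 ⌈151/147⌉=2 ⌈191/147⌉=2 ⌈231/147⌉=2 ⌈271/147⌉=2 ⌈311/147⌉=3 ⌈351/147⌉=3 ⌈391/147⌉=3
  n=10…14: ⌈431/147⌉=3 ⌈471/147⌉=4 ⌈511/147⌉=4 ⌈551/147⌉=4 ⌈591/147⌉=5
s_n = t_(n+1) − t_n for n = 0 … 13 gives
prefix = 00100010001001
slide a length-6 window over [0..5] … [8..13] (9 windows); first occurrence of each distinct factor:
  [  0..  5] 001000
  [  1..  6] 010001
  [  2..  7] 100010
  [  3..  8] 000100
  [  8.. 13] 001001
  (the other 4 windows repeat one of these)
distinct factors: {000100, 001000, 001001, 010001, 100010}
count = 5  (Sturmian bound for length 6 is 7)


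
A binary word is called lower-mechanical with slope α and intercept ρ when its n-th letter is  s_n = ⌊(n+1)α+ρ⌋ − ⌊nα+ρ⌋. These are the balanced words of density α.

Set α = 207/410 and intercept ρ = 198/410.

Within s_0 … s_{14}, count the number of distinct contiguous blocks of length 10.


6

t_n = ⌊(n·207+198)/410⌋ for n = 0 … 15:
  n=0…9: ⌊198/410⌋=0 ⌊405/410⌋=0 ⌊612/410⌋=1 ⌊819/410⌋=1 ⌊1026/410⌋=2 ⌊1233/410⌋=3 ⌊1440/410⌋=3 ⌊1647/410⌋=4 ⌊1854/410⌋=4 ⌊2061/410⌋=5
  n=10…15: ⌊2268/410⌋=5 ⌊2475/410⌋=6 ⌊2682/410⌋=6 ⌊2889/410⌋=7 ⌊3096/410⌋=7 ⌊3303/410⌋=8
s_n = t_(n+1) − t_n for n = 0 … 14 gives
prefix = 010110101010101
slide a length-10 window over [0..9] … [5..14] (6 windows); first occurrence of each distinct factor:
  [  0..  9] 0101101010
  [  1.. 10] 1011010101
  [  2.. 11] 0110101010
  [  3.. 12] 1101010101
  [  4.. 13] 1010101010
  [  5.. 14] 0101010101
distinct factors: {0101010101, 0101101010, 0110101010, 1010101010, 1011010101, 1101010101}
count = 6  (Sturmian bound for length 10 is 11)


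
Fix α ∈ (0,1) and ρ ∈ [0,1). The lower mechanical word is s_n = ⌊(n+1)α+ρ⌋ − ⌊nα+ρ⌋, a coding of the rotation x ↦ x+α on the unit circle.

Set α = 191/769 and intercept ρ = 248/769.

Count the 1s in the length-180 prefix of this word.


#1s = Σ_{n=0}^{179} s_n = Σ_{n=0}^{179} (⌊(n+1)α+ρ⌋ − ⌊nα+ρ⌋)
the sum telescopes: every ⌊nα+ρ⌋ with 0 < n < 180 appears once with + and once with −, leaving ⌊180α+ρ⌋ − ⌊0·α+ρ⌋
180α + ρ = (180·191 + 248) / 769 = 34628/769
ρ = 248/769
⌊34628/769⌋ = 45,  ⌊248/769⌋ = 0
#1s = 45 − 0 = 45

45


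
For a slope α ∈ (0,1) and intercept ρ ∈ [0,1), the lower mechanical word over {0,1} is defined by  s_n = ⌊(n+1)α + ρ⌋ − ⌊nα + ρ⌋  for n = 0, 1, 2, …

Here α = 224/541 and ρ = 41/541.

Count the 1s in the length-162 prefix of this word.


#1s = Σ_{n=0}^{161} s_n = Σ_{n=0}^{161} (⌊(n+1)α+ρ⌋ − ⌊nα+ρ⌋)
the sum telescopes: every ⌊nα+ρ⌋ with 0 < n < 162 appears once with + and once with −, leaving ⌊162α+ρ⌋ − ⌊0·α+ρ⌋
162α + ρ = (162·224 + 41) / 541 = 36329/541
ρ = 41/541
⌊36329/541⌋ = 67,  ⌊41/541⌋ = 0
#1s = 67 − 0 = 67

67


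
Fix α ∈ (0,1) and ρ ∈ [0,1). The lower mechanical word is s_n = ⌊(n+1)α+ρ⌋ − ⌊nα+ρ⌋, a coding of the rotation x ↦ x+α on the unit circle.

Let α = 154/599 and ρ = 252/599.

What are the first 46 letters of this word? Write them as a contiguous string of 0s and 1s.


n=0: ⌊(1·154+252)/599⌋ − ⌊(0·154+252)/599⌋ = ⌊406/599⌋ − ⌊252/599⌋ = 0 − 0 = 0
n=1: ⌊(2·154+252)/599⌋ − ⌊(1·154+252)/599⌋ = ⌊560/599⌋ − ⌊406/599⌋ = 0 − 0 = 0
n=2: ⌊(3·154+252)/599⌋ − ⌊(2·154+252)/599⌋ = ⌊714/599⌋ − ⌊560/599⌋ = 1 − 0 = 1
n=3: ⌊(4·154+252)/599⌋ − ⌊(3·154+252)/599⌋ = ⌊868/599⌋ − ⌊714/599⌋ = 1 − 1 = 0
n=4: ⌊(5·154+252)/599⌋ − ⌊(4·154+252)/599⌋ = ⌊1022/599⌋ − ⌊868/599⌋ = 1 − 1 = 0
n=5: ⌊(6·154+252)/599⌋ − ⌊(5·154+252)/599⌋ = ⌊1176/599⌋ − ⌊1022/599⌋ = 1 − 1 = 0
n=6: ⌊(7·154+252)/599⌋ − ⌊(6·154+252)/599⌋ = ⌊1330/599⌋ − ⌊1176/599⌋ = 2 − 1 = 1
n=7: ⌊(8·154+252)/599⌋ − ⌊(7·154+252)/599⌋ = ⌊1484/599⌋ − ⌊1330/599⌋ = 2 − 2 = 0
n=8: ⌊(9·154+252)/599⌋ − ⌊(8·154+252)/599⌋ = ⌊1638/599⌋ − ⌊1484/599⌋ = 2 − 2 = 0
n=9: ⌊(10·154+252)/599⌋ − ⌊(9·154+252)/599⌋ = ⌊1792/599⌋ − ⌊1638/599⌋ = 2 − 2 = 0
n=10: ⌊(11·154+252)/599⌋ − ⌊(10·154+252)/599⌋ = ⌊1946/599⌋ − ⌊1792/599⌋ = 3 − 2 = 1
n=11: ⌊(12·154+252)/599⌋ − ⌊(11·154+252)/599⌋ = ⌊2100/599⌋ − ⌊1946/599⌋ = 3 − 3 = 0
n=12: ⌊(13·154+252)/599⌋ − ⌊(12·154+252)/599⌋ = ⌊2254/599⌋ − ⌊2100/599⌋ = 3 − 3 = 0
n=13: ⌊(14·154+252)/599⌋ − ⌊(13·154+252)/599⌋ = ⌊2408/599⌋ − ⌊2254/599⌋ = 4 − 3 = 1
n=14: ⌊(15·154+252)/599⌋ − ⌊(14·154+252)/599⌋ = ⌊2562/599⌋ − ⌊2408/599⌋ = 4 − 4 = 0
n=15: ⌊(16·154+252)/599⌋ − ⌊(15·154+252)/599⌋ = ⌊2716/599⌋ − ⌊2562/599⌋ = 4 − 4 = 0
n=16: ⌊(17·154+252)/599⌋ − ⌊(16·154+252)/599⌋ = ⌊2870/599⌋ − ⌊2716/599⌋ = 4 − 4 = 0
n=17: ⌊(18·154+252)/599⌋ − ⌊(17·154+252)/599⌋ = ⌊3024/599⌋ − ⌊2870/599⌋ = 5 − 4 = 1
n=18: ⌊(19·154+252)/599⌋ − ⌊(18·154+252)/599⌋ = ⌊3178/599⌋ − ⌊3024/599⌋ = 5 − 5 = 0
n=19: ⌊(20·154+252)/599⌋ − ⌊(19·154+252)/599⌋ = ⌊3332/599⌋ − ⌊3178/599⌋ = 5 − 5 = 0
n=20: ⌊(21·154+252)/599⌋ − ⌊(20·154+252)/599⌋ = ⌊3486/599⌋ − ⌊3332/599⌋ = 5 − 5 = 0
n=21: ⌊(22·154+252)/599⌋ − ⌊(21·154+252)/599⌋ = ⌊3640/599⌋ − ⌊3486/599⌋ = 6 − 5 = 1
n=22: ⌊(23·154+252)/599⌋ − ⌊(22·154+252)/599⌋ = ⌊3794/599⌋ − ⌊3640/599⌋ = 6 − 6 = 0
n=23: ⌊(24·154+252)/599⌋ − ⌊(23·154+252)/599⌋ = ⌊3948/599⌋ − ⌊3794/599⌋ = 6 − 6 = 0
n=24: ⌊(25·154+252)/599⌋ − ⌊(24·154+252)/599⌋ = ⌊4102/599⌋ − ⌊3948/599⌋ = 6 − 6 = 0
n=25: ⌊(26·154+252)/599⌋ − ⌊(25·154+252)/599⌋ = ⌊4256/599⌋ − ⌊4102/599⌋ = 7 − 6 = 1
n=26: ⌊(27·154+252)/599⌋ − ⌊(26·154+252)/599⌋ = ⌊4410/599⌋ − ⌊4256/599⌋ = 7 − 7 = 0
n=27: ⌊(28·154+252)/599⌋ − ⌊(27·154+252)/599⌋ = ⌊4564/599⌋ − ⌊4410/599⌋ = 7 − 7 = 0
n=28: ⌊(29·154+252)/599⌋ − ⌊(28·154+252)/599⌋ = ⌊4718/599⌋ − ⌊4564/599⌋ = 7 − 7 = 0
n=29: ⌊(30·154+252)/599⌋ − ⌊(29·154+252)/599⌋ = ⌊4872/599⌋ − ⌊4718/599⌋ = 8 − 7 = 1
n=30: ⌊(31·154+252)/599⌋ − ⌊(30·154+252)/599⌋ = ⌊5026/599⌋ − ⌊4872/599⌋ = 8 − 8 = 0
n=31: ⌊(32·154+252)/599⌋ − ⌊(31·154+252)/599⌋ = ⌊5180/599⌋ − ⌊5026/599⌋ = 8 − 8 = 0
n=32: ⌊(33·154+252)/599⌋ − ⌊(32·154+252)/599⌋ = ⌊5334/599⌋ − ⌊5180/599⌋ = 8 − 8 = 0
n=33: ⌊(34·154+252)/599⌋ − ⌊(33·154+252)/599⌋ = ⌊5488/599⌋ − ⌊5334/599⌋ = 9 − 8 = 1
n=34: ⌊(35·154+252)/599⌋ − ⌊(34·154+252)/599⌋ = ⌊5642/599⌋ − ⌊5488/599⌋ = 9 − 9 = 0
n=35: ⌊(36·154+252)/599⌋ − ⌊(35·154+252)/599⌋ = ⌊5796/599⌋ − ⌊5642/599⌋ = 9 − 9 = 0
n=36: ⌊(37·154+252)/599⌋ − ⌊(36·154+252)/599⌋ = ⌊5950/599⌋ − ⌊5796/599⌋ = 9 − 9 = 0
n=37: ⌊(38·154+252)/599⌋ − ⌊(37·154+252)/599⌋ = ⌊6104/599⌋ − ⌊5950/599⌋ = 10 − 9 = 1
n=38: ⌊(39·154+252)/599⌋ − ⌊(38·154+252)/599⌋ = ⌊6258/599⌋ − ⌊6104/599⌋ = 10 − 10 = 0
n=39: ⌊(40·154+252)/599⌋ − ⌊(39·154+252)/599⌋ = ⌊6412/599⌋ − ⌊6258/599⌋ = 10 − 10 = 0
n=40: ⌊(41·154+252)/599⌋ − ⌊(40·154+252)/599⌋ = ⌊6566/599⌋ − ⌊6412/599⌋ = 10 − 10 = 0
n=41: ⌊(42·154+252)/599⌋ − ⌊(41·154+252)/599⌋ = ⌊6720/599⌋ − ⌊6566/599⌋ = 11 − 10 = 1
n=42: ⌊(43·154+252)/599⌋ − ⌊(42·154+252)/599⌋ = ⌊6874/599⌋ − ⌊6720/599⌋ = 11 − 11 = 0
n=43: ⌊(44·154+252)/599⌋ − ⌊(43·154+252)/599⌋ = ⌊7028/599⌋ − ⌊6874/599⌋ = 11 − 11 = 0
n=44: ⌊(45·154+252)/599⌋ − ⌊(44·154+252)/599⌋ = ⌊7182/599⌋ − ⌊7028/599⌋ = 11 − 11 = 0
n=45: ⌊(46·154+252)/599⌋ − ⌊(45·154+252)/599⌋ = ⌊7336/599⌋ − ⌊7182/599⌋ = 12 − 11 = 1

0010001000100100010001000100010001000100010001
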